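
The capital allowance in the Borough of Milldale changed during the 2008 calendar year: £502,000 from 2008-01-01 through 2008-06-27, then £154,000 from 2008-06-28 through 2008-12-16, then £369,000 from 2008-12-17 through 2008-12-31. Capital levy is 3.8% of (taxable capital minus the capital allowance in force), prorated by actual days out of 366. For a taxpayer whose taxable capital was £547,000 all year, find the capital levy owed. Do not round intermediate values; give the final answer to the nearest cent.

£8,131.69

2008-01-01 to 2008-06-27: 179 days, exemption £502,000 → (£547,000 − £502,000) × 3.8% × 179/366 = £836.3115
2008-06-28 to 2008-12-16: 172 days, exemption £154,000 → (£547,000 − £154,000) × 3.8% × 172/366 = £7,018.1639
2008-12-17 to 2008-12-31: 15 days, exemption £369,000 → (£547,000 − £369,000) × 3.8% × 15/366 = £277.2131
Total = £8,131.6885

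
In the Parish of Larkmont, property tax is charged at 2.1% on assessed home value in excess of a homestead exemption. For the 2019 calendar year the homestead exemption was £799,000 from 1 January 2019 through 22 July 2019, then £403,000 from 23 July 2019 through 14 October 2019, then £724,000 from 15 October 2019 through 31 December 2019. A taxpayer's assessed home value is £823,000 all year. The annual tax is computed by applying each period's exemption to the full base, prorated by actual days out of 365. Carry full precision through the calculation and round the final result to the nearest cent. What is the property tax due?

1 January – 22 July 2019: 203 days, exemption £799,000 → (£823,000 − £799,000) × 2.1% × 203/365 = £280.3068
23 July – 14 October 2019: 84 days, exemption £403,000 → (£823,000 − £403,000) × 2.1% × 84/365 = £2,029.8082
15 October – 31 December 2019: 78 days, exemption £724,000 → (£823,000 − £724,000) × 2.1% × 78/365 = £444.2795
Total = £2,754.3945

£2,754.39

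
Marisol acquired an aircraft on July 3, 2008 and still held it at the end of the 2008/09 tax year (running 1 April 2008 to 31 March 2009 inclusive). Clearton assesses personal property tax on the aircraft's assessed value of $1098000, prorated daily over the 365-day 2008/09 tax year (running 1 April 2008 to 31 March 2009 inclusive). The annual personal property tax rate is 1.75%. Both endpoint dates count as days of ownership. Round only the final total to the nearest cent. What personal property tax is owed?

$14319.12

Days held (July 3, 2008 – March 31, 2009): 272 out of 365
Tax = $1098000 × 1.75% × 272/365 = $14319.1233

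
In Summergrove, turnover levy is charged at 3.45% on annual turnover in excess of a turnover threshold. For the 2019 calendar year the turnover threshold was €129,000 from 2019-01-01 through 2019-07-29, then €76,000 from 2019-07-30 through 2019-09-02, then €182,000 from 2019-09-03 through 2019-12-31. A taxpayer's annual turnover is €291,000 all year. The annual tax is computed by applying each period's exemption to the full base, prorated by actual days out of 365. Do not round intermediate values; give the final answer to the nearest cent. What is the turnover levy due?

2019-01-01 to 2019-07-29: 210 days, exemption €129,000 → (€291,000 − €129,000) × 3.45% × 210/365 = €3,215.5890
2019-07-30 to 2019-09-02: 35 days, exemption €76,000 → (€291,000 − €76,000) × 3.45% × 35/365 = €711.2671
2019-09-03 to 2019-12-31: 120 days, exemption €182,000 → (€291,000 − €182,000) × 3.45% × 120/365 = €1,236.3288
Total = €5,163.1849

€5,163.18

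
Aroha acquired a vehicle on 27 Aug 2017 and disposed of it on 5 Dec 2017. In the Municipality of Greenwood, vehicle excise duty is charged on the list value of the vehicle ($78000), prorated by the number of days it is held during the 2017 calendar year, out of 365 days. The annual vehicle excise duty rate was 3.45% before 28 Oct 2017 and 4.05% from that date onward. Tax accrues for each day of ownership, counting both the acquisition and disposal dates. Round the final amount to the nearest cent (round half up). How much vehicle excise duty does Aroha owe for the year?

$794.64

27 Aug – 27 Oct 2017: 62 days at 3.45% → $78000 × 3.45% × 62/365 = $457.1014
28 Oct – 5 Dec 2017: 39 days at 4.05% → $78000 × 4.05% × 39/365 = $337.5370
Total = $794.6384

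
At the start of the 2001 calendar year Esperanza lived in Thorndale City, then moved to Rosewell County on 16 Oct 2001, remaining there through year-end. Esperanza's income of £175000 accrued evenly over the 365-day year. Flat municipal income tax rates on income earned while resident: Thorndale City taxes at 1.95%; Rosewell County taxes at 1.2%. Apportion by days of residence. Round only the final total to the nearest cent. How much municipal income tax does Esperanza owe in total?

Thorndale City, 1 Jan – 15 Oct 2001: 288 days → £175000 × 1.95% × 288/365 = £2692.6027
Rosewell County, 16 Oct – 31 Dec 2001: 77 days → £175000 × 1.2% × 77/365 = £443.0137
Total = £3135.6164

£3135.62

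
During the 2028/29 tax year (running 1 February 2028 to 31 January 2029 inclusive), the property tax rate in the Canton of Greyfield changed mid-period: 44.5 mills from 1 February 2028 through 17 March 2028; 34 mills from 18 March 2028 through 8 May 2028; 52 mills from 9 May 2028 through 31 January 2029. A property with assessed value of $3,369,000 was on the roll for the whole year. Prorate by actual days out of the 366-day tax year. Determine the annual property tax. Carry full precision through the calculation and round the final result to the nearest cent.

1 February – 17 March 2028: 46 days at 44.5 mills → $3,369,000 × 4.45% × 46/366 = $18,842.4672
18 March – 8 May 2028: 52 days at 34 mills → $3,369,000 × 3.4% × 52/366 = $16,274.2951
9 May 2028 – 31 January 2029: 268 days at 52 mills → $3,369,000 × 5.2% × 268/366 = $128,279.7377
Total = $163,396.5000

$163,396.50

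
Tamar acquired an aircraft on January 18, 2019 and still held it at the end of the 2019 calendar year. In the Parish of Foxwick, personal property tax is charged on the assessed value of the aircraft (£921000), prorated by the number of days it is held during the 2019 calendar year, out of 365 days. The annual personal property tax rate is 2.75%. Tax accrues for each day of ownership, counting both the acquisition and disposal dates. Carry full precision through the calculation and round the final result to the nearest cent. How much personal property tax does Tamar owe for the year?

£24147.86

Days held (January 18 – December 31, 2019): 348 out of 365
Tax = £921000 × 2.75% × 348/365 = £24147.8630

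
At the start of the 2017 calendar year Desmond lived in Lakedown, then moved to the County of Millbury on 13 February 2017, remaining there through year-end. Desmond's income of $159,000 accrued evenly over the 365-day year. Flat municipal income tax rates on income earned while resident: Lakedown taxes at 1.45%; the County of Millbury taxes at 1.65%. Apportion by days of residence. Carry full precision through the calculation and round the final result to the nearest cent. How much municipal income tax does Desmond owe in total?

Lakedown, 1 January – 12 February 2017: 43 days → $159,000 × 1.45% × 43/365 = $271.6068
The County of Millbury, 13 February – 31 December 2017: 322 days → $159,000 × 1.65% × 322/365 = $2,314.4301
Total = $2,586.0370

$2,586.04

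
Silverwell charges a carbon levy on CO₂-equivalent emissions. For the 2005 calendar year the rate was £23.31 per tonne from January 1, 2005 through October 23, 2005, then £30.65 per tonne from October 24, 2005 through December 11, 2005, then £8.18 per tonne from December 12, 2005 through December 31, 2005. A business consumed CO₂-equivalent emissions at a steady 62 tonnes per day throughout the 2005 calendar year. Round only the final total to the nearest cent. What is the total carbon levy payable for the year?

January 1 – October 23, 2005: 296 days × 62 tonnes/day = 18,352 tonnes at £23.31/tonne → £427,785.12
October 24 – December 11, 2005: 49 days × 62 tonnes/day = 3,038 tonnes at £30.65/tonne → £93,114.70
December 12 – December 31, 2005: 20 days × 62 tonnes/day = 1,240 tonnes at £8.18/tonne → £10,143.20

£531,043.02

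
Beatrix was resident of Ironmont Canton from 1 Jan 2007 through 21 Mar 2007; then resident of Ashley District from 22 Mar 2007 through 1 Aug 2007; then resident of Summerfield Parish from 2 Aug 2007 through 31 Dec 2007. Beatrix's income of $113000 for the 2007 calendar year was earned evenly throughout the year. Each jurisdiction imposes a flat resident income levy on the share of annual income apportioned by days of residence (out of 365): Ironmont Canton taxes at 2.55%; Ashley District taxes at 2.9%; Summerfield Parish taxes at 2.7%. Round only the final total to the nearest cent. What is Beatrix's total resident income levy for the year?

Ironmont Canton, 1 Jan – 21 Mar 2007: 80 days → $113000 × 2.55% × 80/365 = $631.5616
Ashley District, 22 Mar – 1 Aug 2007: 133 days → $113000 × 2.9% × 133/365 = $1194.0849
Summerfield Parish, 2 Aug – 31 Dec 2007: 152 days → $113000 × 2.7% × 152/365 = $1270.5534
Total = $3096.2000

$3096.20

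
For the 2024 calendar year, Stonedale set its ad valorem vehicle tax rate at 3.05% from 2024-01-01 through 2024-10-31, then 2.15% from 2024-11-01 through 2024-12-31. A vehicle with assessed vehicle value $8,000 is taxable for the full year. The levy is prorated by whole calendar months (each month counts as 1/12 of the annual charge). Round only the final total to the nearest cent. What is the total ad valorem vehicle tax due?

$232.00

2024-01-01 to 2024-10-31: 10 months at 3.05% → $8,000 × 3.05% × 10/12 = $203.3333
2024-11-01 to 2024-12-31: 2 months at 2.15% → $8,000 × 2.15% × 2/12 = $28.6667
Total = $232.0000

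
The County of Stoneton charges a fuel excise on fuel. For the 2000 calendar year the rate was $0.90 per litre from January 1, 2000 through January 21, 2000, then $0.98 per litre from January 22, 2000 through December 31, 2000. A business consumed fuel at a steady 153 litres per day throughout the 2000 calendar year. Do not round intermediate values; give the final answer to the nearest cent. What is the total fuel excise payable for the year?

$54621.00

January 1 – January 21, 2000: 21 days × 153 litres/day = 3,213 litres at $0.90/litre → $2891.70
January 22 – December 31, 2000: 345 days × 153 litres/day = 52,785 litres at $0.98/litre → $51729.30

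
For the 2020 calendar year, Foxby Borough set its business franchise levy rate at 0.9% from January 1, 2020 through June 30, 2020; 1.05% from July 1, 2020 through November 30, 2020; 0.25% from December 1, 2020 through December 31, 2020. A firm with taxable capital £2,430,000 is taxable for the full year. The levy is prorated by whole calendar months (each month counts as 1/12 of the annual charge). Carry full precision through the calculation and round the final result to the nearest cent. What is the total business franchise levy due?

January 1 – June 30, 2020: 6 months at 0.9% → £2,430,000 × 0.9% × 6/12 = £10,935.0000
July 1 – November 30, 2020: 5 months at 1.05% → £2,430,000 × 1.05% × 5/12 = £10,631.2500
December 1 – December 31, 2020: 1 month at 0.25% → £2,430,000 × 0.25% × 1/12 = £506.2500
Total = £22,072.5000

£22,072.50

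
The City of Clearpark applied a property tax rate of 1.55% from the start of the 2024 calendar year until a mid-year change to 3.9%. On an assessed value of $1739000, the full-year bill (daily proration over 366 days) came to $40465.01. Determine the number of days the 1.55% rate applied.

Let d = days at the first rate; then 366 − d days at the second rate.
$1739000 × [1.55%·d + 3.9%·(366−d)] / 366 = $40465.01
Solving gives d = 245, so the new rate took effect on 2 Sep 2024.

245 days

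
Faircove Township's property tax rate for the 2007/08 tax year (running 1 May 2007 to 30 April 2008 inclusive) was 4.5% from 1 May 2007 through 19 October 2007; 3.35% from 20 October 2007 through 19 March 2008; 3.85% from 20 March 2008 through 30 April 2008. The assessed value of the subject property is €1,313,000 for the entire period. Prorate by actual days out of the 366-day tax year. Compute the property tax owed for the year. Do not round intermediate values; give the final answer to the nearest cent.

€51,834.80

1 May – 19 October 2007: 172 days at 4.5% → €1,313,000 × 4.5% × 172/366 = €27,766.7213
20 October 2007 – 19 March 2008: 152 days at 3.35% → €1,313,000 × 3.35% × 152/366 = €18,267.2022
20 March – 30 April 2008: 42 days at 3.85% → €1,313,000 × 3.85% × 42/366 = €5,800.8770
Total = €51,834.8005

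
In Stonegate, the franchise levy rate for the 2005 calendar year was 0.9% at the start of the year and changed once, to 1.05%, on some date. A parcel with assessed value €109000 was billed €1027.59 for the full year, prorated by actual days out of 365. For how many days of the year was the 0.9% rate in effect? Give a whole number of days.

261 days

Let d = days at the first rate; then 365 − d days at the second rate.
€109000 × [0.9%·d + 1.05%·(365−d)] / 365 = €1027.59
Solving gives d = 261, so the new rate took effect on September 19, 2005.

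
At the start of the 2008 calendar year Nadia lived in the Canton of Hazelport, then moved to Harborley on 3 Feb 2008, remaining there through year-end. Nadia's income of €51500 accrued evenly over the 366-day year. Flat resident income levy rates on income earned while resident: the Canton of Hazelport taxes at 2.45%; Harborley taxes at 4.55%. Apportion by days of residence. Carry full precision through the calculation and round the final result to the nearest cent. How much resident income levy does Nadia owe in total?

€2245.74

The Canton of Hazelport, 1 Jan – 2 Feb 2008: 33 days → €51500 × 2.45% × 33/366 = €113.7643
Harborley, 3 Feb – 31 Dec 2008: 333 days → €51500 × 4.55% × 333/366 = €2131.9734
Total = €2245.7377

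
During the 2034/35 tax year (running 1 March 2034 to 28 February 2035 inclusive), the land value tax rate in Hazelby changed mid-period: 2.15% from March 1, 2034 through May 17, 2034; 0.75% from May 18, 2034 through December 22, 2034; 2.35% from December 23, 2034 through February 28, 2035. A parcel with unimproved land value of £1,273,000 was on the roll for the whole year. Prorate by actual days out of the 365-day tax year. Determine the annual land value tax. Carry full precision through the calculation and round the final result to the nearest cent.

March 1 – May 17, 2034: 78 days at 2.15% → £1,273,000 × 2.15% × 78/365 = £5,848.8247
May 18 – December 22, 2034: 219 days at 0.75% → £1,273,000 × 0.75% × 219/365 = £5,728.5000
December 23, 2034 – February 28, 2035: 68 days at 2.35% → £1,273,000 × 2.35% × 68/365 = £5,573.2986
Total = £17,150.6233

£17,150.62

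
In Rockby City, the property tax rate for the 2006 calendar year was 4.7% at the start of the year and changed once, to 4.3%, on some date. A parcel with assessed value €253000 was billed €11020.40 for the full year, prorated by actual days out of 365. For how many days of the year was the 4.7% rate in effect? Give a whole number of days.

Let d = days at the first rate; then 365 − d days at the second rate.
€253000 × [4.7%·d + 4.3%·(365−d)] / 365 = €11020.40
Solving gives d = 51, so the new rate took effect on 21 Feb 2006.

51 days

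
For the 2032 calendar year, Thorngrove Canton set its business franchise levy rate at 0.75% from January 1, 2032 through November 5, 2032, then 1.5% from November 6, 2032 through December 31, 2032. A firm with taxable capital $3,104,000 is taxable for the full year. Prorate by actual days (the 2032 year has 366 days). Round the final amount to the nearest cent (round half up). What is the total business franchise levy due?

$26,841.97

January 1 – November 5, 2032: 310 days at 0.75% → $3,104,000 × 0.75% × 310/366 = $19,718.0328
November 6 – December 31, 2032: 56 days at 1.5% → $3,104,000 × 1.5% × 56/366 = $7,123.9344
Total = $26,841.9672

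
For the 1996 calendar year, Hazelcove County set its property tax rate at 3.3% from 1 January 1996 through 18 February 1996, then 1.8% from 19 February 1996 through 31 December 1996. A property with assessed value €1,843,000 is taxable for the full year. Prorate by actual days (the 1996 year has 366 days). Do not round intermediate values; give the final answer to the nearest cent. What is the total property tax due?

€36,875.11

1 January – 18 February 1996: 49 days at 3.3% → €1,843,000 × 3.3% × 49/366 = €8,142.4344
19 February – 31 December 1996: 317 days at 1.8% → €1,843,000 × 1.8% × 317/366 = €28,732.6721
Total = €36,875.1066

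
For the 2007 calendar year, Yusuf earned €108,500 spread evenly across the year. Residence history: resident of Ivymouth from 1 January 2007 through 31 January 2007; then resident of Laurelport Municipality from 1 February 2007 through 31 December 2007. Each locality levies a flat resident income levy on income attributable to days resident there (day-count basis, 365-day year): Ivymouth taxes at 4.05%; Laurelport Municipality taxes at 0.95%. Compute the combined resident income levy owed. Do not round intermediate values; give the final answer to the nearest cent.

€1,316.42

Ivymouth, 1 January – 31 January 2007: 31 days → €108,500 × 4.05% × 31/365 = €373.2103
Laurelport Municipality, 1 February – 31 December 2007: 334 days → €108,500 × 0.95% × 334/365 = €943.2068
Total = €1,316.4171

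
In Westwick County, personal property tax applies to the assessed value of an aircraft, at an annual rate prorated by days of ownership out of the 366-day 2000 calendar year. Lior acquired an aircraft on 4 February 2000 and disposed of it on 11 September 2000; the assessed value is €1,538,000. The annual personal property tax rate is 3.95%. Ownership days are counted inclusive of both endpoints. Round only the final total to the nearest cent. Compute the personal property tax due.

€36,682.98

Days held (4 February – 11 September 2000): 221 out of 366
Tax = €1,538,000 × 3.95% × 221/366 = €36,682.9809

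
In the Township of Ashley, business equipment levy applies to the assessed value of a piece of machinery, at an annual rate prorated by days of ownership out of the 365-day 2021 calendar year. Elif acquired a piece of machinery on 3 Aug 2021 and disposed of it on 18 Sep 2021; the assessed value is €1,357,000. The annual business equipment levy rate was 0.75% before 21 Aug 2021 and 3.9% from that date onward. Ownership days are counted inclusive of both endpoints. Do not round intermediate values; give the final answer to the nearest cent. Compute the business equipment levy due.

€4,706.75

3 Aug – 20 Aug 2021: 18 days at 0.75% → €1,357,000 × 0.75% × 18/365 = €501.9041
21 Aug – 18 Sep 2021: 29 days at 3.9% → €1,357,000 × 3.9% × 29/365 = €4,204.8411
Total = €4,706.7452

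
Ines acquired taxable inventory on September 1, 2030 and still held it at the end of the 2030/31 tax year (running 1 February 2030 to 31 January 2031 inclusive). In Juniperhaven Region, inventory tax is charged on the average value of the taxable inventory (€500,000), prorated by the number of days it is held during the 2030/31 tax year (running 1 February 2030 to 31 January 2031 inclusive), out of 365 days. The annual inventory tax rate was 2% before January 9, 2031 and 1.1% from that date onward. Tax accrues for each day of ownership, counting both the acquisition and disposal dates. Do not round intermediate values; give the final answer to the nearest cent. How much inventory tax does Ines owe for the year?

€3,908.22

September 1, 2030 – January 8, 2031: 130 days at 2% → €500,000 × 2% × 130/365 = €3,561.6438
January 9 – January 31, 2031: 23 days at 1.1% → €500,000 × 1.1% × 23/365 = €346.5753
Total = €3,908.2192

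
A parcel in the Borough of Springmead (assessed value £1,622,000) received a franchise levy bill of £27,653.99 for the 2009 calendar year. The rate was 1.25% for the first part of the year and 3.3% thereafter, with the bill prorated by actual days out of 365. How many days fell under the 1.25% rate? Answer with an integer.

284 days

Let d = days at the first rate; then 365 − d days at the second rate.
£1,622,000 × [1.25%·d + 3.3%·(365−d)] / 365 = £27,653.99
Solving gives d = 284, so the new rate took effect on 12 Oct 2009.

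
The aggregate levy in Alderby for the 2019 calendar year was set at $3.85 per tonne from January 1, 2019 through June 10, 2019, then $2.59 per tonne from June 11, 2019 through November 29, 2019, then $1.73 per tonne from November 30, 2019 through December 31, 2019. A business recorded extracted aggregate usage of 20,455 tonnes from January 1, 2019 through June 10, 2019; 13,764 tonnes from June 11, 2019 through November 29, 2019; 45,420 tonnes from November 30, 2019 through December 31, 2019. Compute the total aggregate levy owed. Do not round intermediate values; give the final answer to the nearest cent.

January 1 – June 10, 2019: 20,455 tonnes at $3.85/tonne → $78,751.75
June 11 – November 29, 2019: 13,764 tonnes at $2.59/tonne → $35,648.76
November 30 – December 31, 2019: 45,420 tonnes at $1.73/tonne → $78,576.60

$192,977.11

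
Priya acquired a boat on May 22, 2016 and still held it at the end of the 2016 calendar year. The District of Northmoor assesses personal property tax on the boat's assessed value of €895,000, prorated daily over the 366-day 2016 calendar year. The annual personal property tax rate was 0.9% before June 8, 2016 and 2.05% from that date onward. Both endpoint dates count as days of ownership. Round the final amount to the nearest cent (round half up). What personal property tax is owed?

€10,751.00

May 22 – June 7, 2016: 17 days at 0.9% → €895,000 × 0.9% × 17/366 = €374.1393
June 8 – December 31, 2016: 207 days at 2.05% → €895,000 × 2.05% × 207/366 = €10,376.8648
Total = €10,751.0041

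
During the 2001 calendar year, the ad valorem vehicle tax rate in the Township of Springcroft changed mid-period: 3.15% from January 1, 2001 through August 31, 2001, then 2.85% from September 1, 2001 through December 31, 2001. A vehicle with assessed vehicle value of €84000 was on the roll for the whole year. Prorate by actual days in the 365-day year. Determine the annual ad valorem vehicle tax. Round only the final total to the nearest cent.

January 1 – August 31, 2001: 243 days at 3.15% → €84000 × 3.15% × 243/365 = €1761.5836
September 1 – December 31, 2001: 122 days at 2.85% → €84000 × 2.85% × 122/365 = €800.1863
Total = €2561.7699

€2561.77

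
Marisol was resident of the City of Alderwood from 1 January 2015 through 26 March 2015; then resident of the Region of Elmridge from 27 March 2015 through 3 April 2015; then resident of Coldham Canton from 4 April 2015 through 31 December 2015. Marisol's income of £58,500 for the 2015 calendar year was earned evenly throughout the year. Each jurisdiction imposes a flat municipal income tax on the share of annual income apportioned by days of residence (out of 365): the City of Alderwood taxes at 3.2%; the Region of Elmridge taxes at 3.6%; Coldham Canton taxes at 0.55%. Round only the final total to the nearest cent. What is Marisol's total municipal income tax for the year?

£721.87

The City of Alderwood, 1 January – 26 March 2015: 85 days → £58,500 × 3.2% × 85/365 = £435.9452
The Region of Elmridge, 27 March – 3 April 2015: 8 days → £58,500 × 3.6% × 8/365 = £46.1589
Coldham Canton, 4 April – 31 December 2015: 272 days → £58,500 × 0.55% × 272/365 = £239.7699
Total = £721.8740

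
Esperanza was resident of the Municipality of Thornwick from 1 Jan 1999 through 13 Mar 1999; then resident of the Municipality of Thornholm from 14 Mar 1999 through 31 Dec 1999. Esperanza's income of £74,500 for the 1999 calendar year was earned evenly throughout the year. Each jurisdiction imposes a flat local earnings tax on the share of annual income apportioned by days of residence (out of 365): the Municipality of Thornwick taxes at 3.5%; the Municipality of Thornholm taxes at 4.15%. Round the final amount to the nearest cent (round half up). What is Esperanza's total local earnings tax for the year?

The Municipality of Thornwick, 1 Jan – 13 Mar 1999: 72 days → £74,500 × 3.5% × 72/365 = £514.3562
The Municipality of Thornholm, 14 Mar – 31 Dec 1999: 293 days → £74,500 × 4.15% × 293/365 = £2,481.8705
Total = £2,996.2267

£2,996.23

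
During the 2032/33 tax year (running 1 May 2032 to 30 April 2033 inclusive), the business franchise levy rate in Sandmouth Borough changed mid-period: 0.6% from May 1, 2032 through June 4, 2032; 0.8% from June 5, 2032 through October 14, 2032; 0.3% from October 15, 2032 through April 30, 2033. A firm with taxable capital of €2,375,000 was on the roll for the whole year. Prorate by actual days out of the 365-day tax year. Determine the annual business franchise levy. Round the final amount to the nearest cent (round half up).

May 1 – June 4, 2032: 35 days at 0.6% → €2,375,000 × 0.6% × 35/365 = €1,366.4384
June 5 – October 14, 2032: 132 days at 0.8% → €2,375,000 × 0.8% × 132/365 = €6,871.2329
October 15, 2032 – April 30, 2033: 198 days at 0.3% → €2,375,000 × 0.3% × 198/365 = €3,865.0685
Total = €12,102.7397

€12,102.74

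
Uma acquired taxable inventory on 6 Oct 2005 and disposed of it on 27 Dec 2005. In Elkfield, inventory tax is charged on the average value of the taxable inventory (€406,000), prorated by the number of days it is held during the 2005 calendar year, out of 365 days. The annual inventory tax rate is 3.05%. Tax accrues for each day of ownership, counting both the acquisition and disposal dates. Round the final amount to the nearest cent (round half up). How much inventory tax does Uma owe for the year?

Days held (6 Oct – 27 Dec 2005): 83 out of 365
Tax = €406,000 × 3.05% × 83/365 = €2,815.8603

€2,815.86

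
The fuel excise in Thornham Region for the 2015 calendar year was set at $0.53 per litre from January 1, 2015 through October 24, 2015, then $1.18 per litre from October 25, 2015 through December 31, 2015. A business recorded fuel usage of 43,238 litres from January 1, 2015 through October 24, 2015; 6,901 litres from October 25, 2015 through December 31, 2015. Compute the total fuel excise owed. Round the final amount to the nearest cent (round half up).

January 1 – October 24, 2015: 43,238 litres at $0.53/litre → $22,916.14
October 25 – December 31, 2015: 6,901 litres at $1.18/litre → $8,143.18

$31,059.32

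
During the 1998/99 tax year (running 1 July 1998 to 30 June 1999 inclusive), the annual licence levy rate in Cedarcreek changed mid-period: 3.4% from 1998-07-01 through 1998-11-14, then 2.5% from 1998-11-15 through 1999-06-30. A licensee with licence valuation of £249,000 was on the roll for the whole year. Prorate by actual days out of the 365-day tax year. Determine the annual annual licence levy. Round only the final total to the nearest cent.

£7,066.14

1998-07-01 to 1998-11-14: 137 days at 3.4% → £249,000 × 3.4% × 137/365 = £3,177.6493
1998-11-15 to 1999-06-30: 228 days at 2.5% → £249,000 × 2.5% × 228/365 = £3,888.4932
Total = £7,066.1425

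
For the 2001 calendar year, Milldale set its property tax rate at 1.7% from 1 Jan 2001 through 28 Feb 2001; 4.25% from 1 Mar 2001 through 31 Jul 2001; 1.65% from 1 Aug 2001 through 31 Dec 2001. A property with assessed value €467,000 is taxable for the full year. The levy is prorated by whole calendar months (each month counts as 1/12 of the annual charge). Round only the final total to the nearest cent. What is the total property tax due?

1 Jan – 28 Feb 2001: 2 months at 1.7% → €467,000 × 1.7% × 2/12 = €1,323.1667
1 Mar – 31 Jul 2001: 5 months at 4.25% → €467,000 × 4.25% × 5/12 = €8,269.7917
1 Aug – 31 Dec 2001: 5 months at 1.65% → €467,000 × 1.65% × 5/12 = €3,210.6250
Total = €12,803.5833

€12,803.58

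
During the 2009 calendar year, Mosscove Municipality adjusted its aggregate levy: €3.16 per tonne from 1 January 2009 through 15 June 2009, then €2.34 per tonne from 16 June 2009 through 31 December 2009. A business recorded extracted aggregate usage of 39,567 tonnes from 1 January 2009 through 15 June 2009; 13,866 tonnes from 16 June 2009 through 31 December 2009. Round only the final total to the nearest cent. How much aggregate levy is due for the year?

1 January – 15 June 2009: 39,567 tonnes at €3.16/tonne → €125031.72
16 June – 31 December 2009: 13,866 tonnes at €2.34/tonne → €32446.44

€157478.16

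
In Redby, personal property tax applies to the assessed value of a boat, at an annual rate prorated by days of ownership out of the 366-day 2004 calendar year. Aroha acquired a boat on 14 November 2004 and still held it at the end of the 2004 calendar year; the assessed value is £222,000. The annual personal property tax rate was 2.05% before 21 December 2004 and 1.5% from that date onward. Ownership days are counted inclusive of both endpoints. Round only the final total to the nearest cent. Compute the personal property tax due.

£560.16

14 November – 20 December 2004: 37 days at 2.05% → £222,000 × 2.05% × 37/366 = £460.0738
21 December – 31 December 2004: 11 days at 1.5% → £222,000 × 1.5% × 11/366 = £100.0820
Total = £560.1557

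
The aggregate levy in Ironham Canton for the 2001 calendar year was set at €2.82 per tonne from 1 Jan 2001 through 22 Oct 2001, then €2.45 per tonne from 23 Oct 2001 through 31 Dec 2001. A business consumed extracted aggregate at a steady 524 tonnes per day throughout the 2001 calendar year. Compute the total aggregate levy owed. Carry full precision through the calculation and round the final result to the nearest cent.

€525,781.60

1 Jan – 22 Oct 2001: 295 days × 524 tonnes/day = 154,580 tonnes at €2.82/tonne → €435,915.60
23 Oct – 31 Dec 2001: 70 days × 524 tonnes/day = 36,680 tonnes at €2.45/tonne → €89,866.00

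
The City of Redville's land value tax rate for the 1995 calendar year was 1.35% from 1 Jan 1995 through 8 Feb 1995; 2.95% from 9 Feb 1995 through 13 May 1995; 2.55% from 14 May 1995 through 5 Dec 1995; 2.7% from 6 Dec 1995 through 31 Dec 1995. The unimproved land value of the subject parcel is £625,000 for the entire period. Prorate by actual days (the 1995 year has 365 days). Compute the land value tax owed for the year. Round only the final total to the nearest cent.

£15,846.75

1 Jan – 8 Feb 1995: 39 days at 1.35% → £625,000 × 1.35% × 39/365 = £901.5411
9 Feb – 13 May 1995: 94 days at 2.95% → £625,000 × 2.95% × 94/365 = £4,748.2877
14 May – 5 Dec 1995: 206 days at 2.55% → £625,000 × 2.55% × 206/365 = £8,994.8630
6 Dec – 31 Dec 1995: 26 days at 2.7% → £625,000 × 2.7% × 26/365 = £1,202.0548
Total = £15,846.7466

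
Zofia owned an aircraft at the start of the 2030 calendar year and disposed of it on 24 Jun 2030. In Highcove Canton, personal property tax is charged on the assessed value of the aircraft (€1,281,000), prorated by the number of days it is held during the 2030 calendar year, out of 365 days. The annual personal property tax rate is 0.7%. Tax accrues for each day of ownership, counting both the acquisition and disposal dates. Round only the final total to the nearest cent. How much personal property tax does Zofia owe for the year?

€4,299.25

Days held (1 Jan – 24 Jun 2030): 175 out of 365
Tax = €1,281,000 × 0.7% × 175/365 = €4,299.2466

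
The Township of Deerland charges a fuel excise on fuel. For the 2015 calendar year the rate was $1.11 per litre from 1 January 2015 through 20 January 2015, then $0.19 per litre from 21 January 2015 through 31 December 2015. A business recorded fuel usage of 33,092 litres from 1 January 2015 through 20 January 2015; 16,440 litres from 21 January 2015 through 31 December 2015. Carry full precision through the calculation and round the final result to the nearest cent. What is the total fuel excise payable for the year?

1 January – 20 January 2015: 33,092 litres at $1.11/litre → $36,732.12
21 January – 31 December 2015: 16,440 litres at $0.19/litre → $3,123.60

$39,855.72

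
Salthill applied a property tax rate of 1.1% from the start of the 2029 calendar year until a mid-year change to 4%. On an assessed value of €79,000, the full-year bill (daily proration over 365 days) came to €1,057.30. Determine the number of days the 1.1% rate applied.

335 days

Let d = days at the first rate; then 365 − d days at the second rate.
€79,000 × [1.1%·d + 4%·(365−d)] / 365 = €1,057.30
Solving gives d = 335, so the new rate took effect on December 2, 2029.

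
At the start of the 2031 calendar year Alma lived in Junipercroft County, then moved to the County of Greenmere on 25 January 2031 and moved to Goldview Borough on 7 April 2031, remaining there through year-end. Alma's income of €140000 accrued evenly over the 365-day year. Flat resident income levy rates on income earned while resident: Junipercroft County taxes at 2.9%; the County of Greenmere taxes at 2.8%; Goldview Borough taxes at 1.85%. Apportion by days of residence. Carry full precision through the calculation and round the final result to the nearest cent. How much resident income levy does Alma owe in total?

Junipercroft County, 1 January – 24 January 2031: 24 days → €140000 × 2.9% × 24/365 = €266.9589
The County of Greenmere, 25 January – 6 April 2031: 72 days → €140000 × 2.8% × 72/365 = €773.2603
Goldview Borough, 7 April – 31 December 2031: 269 days → €140000 × 1.85% × 269/365 = €1908.7945
Total = €2949.0137

€2949.01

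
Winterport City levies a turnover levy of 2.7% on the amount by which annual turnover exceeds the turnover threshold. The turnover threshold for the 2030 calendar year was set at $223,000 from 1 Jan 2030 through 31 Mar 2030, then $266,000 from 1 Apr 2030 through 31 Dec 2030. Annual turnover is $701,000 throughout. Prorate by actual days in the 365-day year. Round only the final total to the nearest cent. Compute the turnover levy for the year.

1 Jan – 31 Mar 2030: 90 days, exemption $223,000 → ($701,000 − $223,000) × 2.7% × 90/365 = $3,182.3014
1 Apr – 31 Dec 2030: 275 days, exemption $266,000 → ($701,000 − $266,000) × 2.7% × 275/365 = $8,848.9726
Total = $12,031.2740

$12,031.27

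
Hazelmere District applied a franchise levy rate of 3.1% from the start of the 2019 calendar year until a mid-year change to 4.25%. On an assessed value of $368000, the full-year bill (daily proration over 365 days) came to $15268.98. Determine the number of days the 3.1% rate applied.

32 days

Let d = days at the first rate; then 365 − d days at the second rate.
$368000 × [3.1%·d + 4.25%·(365−d)] / 365 = $15268.98
Solving gives d = 32, so the new rate took effect on 2 Feb 2019.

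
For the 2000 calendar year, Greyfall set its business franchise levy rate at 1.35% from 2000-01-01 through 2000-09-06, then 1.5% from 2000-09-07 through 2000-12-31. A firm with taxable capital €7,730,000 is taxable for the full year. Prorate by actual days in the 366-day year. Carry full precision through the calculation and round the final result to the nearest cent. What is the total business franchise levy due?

€108,029.92

2000-01-01 to 2000-09-06: 250 days at 1.35% → €7,730,000 × 1.35% × 250/366 = €71,280.7377
2000-09-07 to 2000-12-31: 116 days at 1.5% → €7,730,000 × 1.5% × 116/366 = €36,749.1803
Total = €108,029.9180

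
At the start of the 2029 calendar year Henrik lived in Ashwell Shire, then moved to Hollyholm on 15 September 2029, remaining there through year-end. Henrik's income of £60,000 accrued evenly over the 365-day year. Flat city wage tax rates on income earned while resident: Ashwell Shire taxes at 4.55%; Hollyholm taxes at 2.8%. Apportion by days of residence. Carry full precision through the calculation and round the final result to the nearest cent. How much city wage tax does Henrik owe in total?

Ashwell Shire, 1 January – 14 September 2029: 257 days → £60,000 × 4.55% × 257/365 = £1,922.2192
Hollyholm, 15 September – 31 December 2029: 108 days → £60,000 × 2.8% × 108/365 = £497.0959
Total = £2,419.3151

£2,419.32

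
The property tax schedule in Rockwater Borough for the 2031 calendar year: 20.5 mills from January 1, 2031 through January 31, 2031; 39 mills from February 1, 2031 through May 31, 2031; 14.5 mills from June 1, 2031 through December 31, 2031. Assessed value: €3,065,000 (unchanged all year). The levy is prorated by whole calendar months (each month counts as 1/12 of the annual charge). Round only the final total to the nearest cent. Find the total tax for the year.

January 1 – January 31, 2031: 1 month at 20.5 mills → €3,065,000 × 2.05% × 1/12 = €5,236.0417
February 1 – May 31, 2031: 4 months at 39 mills → €3,065,000 × 3.9% × 4/12 = €39,845.0000
June 1 – December 31, 2031: 7 months at 14.5 mills → €3,065,000 × 1.45% × 7/12 = €25,924.7917
Total = €71,005.8333

€71,005.83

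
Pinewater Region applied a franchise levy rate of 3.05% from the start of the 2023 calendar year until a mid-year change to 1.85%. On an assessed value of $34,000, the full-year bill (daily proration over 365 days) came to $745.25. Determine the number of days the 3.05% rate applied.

104 days

Let d = days at the first rate; then 365 − d days at the second rate.
$34,000 × [3.05%·d + 1.85%·(365−d)] / 365 = $745.25
Solving gives d = 104, so the new rate took effect on 15 Apr 2023.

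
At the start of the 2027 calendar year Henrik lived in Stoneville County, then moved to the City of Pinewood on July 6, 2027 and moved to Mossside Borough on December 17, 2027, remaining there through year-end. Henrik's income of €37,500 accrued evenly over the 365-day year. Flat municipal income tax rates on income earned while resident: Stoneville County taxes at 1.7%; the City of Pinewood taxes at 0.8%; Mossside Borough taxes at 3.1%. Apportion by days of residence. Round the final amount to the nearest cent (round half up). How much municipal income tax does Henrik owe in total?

€507.43

Stoneville County, January 1 – July 5, 2027: 186 days → €37,500 × 1.7% × 186/365 = €324.8630
The City of Pinewood, July 6 – December 16, 2027: 164 days → €37,500 × 0.8% × 164/365 = €134.7945
Mossside Borough, December 17 – December 31, 2027: 15 days → €37,500 × 3.1% × 15/365 = €47.7740
Total = €507.4315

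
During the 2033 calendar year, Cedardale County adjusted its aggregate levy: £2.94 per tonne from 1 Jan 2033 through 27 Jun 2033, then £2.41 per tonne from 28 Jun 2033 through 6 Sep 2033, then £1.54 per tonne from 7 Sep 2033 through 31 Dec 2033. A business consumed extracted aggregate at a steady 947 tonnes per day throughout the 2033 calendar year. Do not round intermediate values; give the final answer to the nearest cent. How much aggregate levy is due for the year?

£826797.29

1 Jan – 27 Jun 2033: 178 days × 947 tonnes/day = 168,566 tonnes at £2.94/tonne → £495584.04
28 Jun – 6 Sep 2033: 71 days × 947 tonnes/day = 67,237 tonnes at £2.41/tonne → £162041.17
7 Sep – 31 Dec 2033: 116 days × 947 tonnes/day = 109,852 tonnes at £1.54/tonne → £169172.08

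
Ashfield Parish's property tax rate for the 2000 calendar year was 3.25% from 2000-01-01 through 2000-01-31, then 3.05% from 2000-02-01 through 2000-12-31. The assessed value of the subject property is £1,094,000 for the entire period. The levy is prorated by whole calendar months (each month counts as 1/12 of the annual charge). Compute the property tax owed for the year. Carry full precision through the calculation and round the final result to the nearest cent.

£33,549.33

2000-01-01 to 2000-01-31: 1 month at 3.25% → £1,094,000 × 3.25% × 1/12 = £2,962.9167
2000-02-01 to 2000-12-31: 11 months at 3.05% → £1,094,000 × 3.05% × 11/12 = £30,586.4167
Total = £33,549.3333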